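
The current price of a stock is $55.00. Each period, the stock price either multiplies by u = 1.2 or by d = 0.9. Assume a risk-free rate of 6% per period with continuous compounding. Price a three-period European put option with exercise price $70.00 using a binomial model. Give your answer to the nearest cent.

$7.18

Risk-neutral probability p = (e^0.06 − 0.9)/(1.2 − 0.9) = 0.1618/0.3000 = 0.5395
Terminal stock prices: S_uuu = 95.04, S_uud = 71.28, S_udd = 53.46, S_ddd = 40.1
Terminal payoffs (K − S): max(-25.04, 0) = 0, max(-1.28, 0) = 0, max(16.54, 0) = 16.54, max(29.9, 0) = 29.9
Node uu (S = 79.2): V_uu = e^(−0.06)·[0.5395·0.0000 + 0.4605·0.0000] = 0.0000
Node ud (S = 59.4): V_ud = e^(−0.06)·[0.5395·0.0000 + 0.4605·16.5400] = 7.1738
Node dd (S = 44.55): V_dd = e^(−0.06)·[0.5395·16.5400 + 0.4605·29.9050] = 21.3735
Node u (S = 66): V_u = e^(−0.06)·[0.5395·0.0000 + 0.4605·7.1738] = 3.1115
Node d (S = 49.5): V_d = e^(−0.06)·[0.5395·7.1738 + 0.4605·21.3735] = 12.9148
Node 0 (S = 55): V_0 = e^(−0.06)·[0.5395·3.1115 + 0.4605·12.9148] = 7.1822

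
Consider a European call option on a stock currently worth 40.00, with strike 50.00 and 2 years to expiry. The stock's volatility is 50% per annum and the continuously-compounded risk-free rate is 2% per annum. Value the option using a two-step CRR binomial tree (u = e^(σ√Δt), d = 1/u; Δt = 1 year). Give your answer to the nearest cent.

CRR parameters: u = e^(σ√Δt) = e^(0.5·√1) = 1.6487, d = 1/u = 0.6065
Per-period rate: rΔt = 0.02·1 = 0.02, so R = e^0.02 = 1.0202
Risk-neutral probability p = (e^0.02 − 0.6065)/(1.6487 − 0.6065) = 0.4137/1.0422 = 0.3969
Terminal stock prices: S_uu = 108.7, S_ud = 40, S_dd = 14.72
Terminal payoffs (S − K): max(58.73, 0) = 58.73, max(-10, 0) = 0, max(-35.28, 0) = 0
Node u (S = 65.95): V_u = e^(−0.02)·[0.3969·58.7313 + 0.6031·0.0000] = 22.8503
Node d (S = 24.26): V_d = e^(−0.02)·[0.3969·0.0000 + 0.6031·0.0000] = 0.0000
Node 0 (S = 40): V_0 = e^(−0.02)·[0.3969·22.8503 + 0.6031·0.0000] = 8.8902

8.89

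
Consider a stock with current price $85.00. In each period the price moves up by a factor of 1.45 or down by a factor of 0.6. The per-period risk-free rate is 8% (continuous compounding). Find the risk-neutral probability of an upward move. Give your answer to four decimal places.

Risk-neutral probability p = (e^0.08 − 0.6)/(1.45 − 0.6) = 0.4833/0.8500 = 0.5686

p = 0.5686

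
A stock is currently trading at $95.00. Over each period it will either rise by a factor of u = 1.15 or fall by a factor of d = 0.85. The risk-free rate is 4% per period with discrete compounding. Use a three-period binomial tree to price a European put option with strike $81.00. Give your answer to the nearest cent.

$1.46

Risk-neutral probability p = (1 + 0.04 − 0.85)/(1.15 − 0.85) = 0.1900/0.3000 = 0.6333
Terminal stock prices: S_uuu = 144.5, S_uud = 106.8, S_udd = 78.93, S_ddd = 58.34
Terminal payoffs (K − S): max(-63.48, 0) = 0, max(-25.79, 0) = 0, max(2.067, 0) = 2.067, max(22.66, 0) = 22.66
Node uu (S = 125.6): V_uu = 1/1.04·[0.6333·0.0000 + 0.3667·0.0000] = 0.0000
Node ud (S = 92.86): V_ud = 1/1.04·[0.6333·0.0000 + 0.3667·2.0669] = 0.7287
Node dd (S = 68.64): V_dd = 1/1.04·[0.6333·2.0669 + 0.3667·22.6581] = 9.2471
Node u (S = 109.2): V_u = 1/1.04·[0.6333·0.0000 + 0.3667·0.7287] = 0.2569
Node d (S = 80.75): V_d = 1/1.04·[0.6333·0.7287 + 0.3667·9.2471] = 3.7040
Node 0 (S = 95): V_0 = 1/1.04·[0.6333·0.2569 + 0.3667·3.7040] = 1.4623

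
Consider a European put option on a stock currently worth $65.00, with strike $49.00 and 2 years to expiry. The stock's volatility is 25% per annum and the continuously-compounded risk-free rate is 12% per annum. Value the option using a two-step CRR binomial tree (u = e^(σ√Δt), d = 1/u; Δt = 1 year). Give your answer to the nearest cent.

CRR parameters: u = e^(σ√Δt) = e^(0.25·√1) = 1.2840, d = 1/u = 0.7788
Per-period rate: rΔt = 0.12·1 = 0.12, so R = e^0.12 = 1.1275
Risk-neutral probability p = (e^0.12 − 0.7788)/(1.2840 − 0.7788) = 0.3487/0.5052 = 0.6902
Terminal stock prices: S_uu = 107.2, S_ud = 65, S_dd = 39.42
Terminal payoffs (K − S): max(-58.17, 0) = 0, max(-16, 0) = 0, max(9.576, 0) = 9.576
Node u (S = 83.46): V_u = e^(−0.12)·[0.6902·0.0000 + 0.3098·0.0000] = 0.0000
Node d (S = 50.62): V_d = e^(−0.12)·[0.6902·0.0000 + 0.3098·9.5755] = 2.6312
Node 0 (S = 65): V_0 = e^(−0.12)·[0.6902·0.0000 + 0.3098·2.6312] = 0.7230

$0.72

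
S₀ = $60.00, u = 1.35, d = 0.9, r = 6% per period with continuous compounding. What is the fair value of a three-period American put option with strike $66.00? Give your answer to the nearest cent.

Risk-neutral probability p = (e^0.06 − 0.9)/(1.35 − 0.9) = 0.1618/0.4500 = 0.3596
Terminal stock prices: S_uuu = 147.6, S_uud = 98.42, S_udd = 65.61, S_ddd = 43.74
Terminal payoffs (K − S): max(-81.62, 0) = 0, max(-32.42, 0) = 0, max(0.39, 0) = 0.39, max(22.26, 0) = 22.26
Node uu (S = 109.4): continuation = e^(−0.06)·[0.3596·0.0000 + 0.6404·0.0000] = 0.0000; exercise value = 0.0000 ≤ continuation, so V_uu = 0.0000
Node ud (S = 72.9): continuation = e^(−0.06)·[0.3596·0.0000 + 0.6404·0.3900] = 0.2352; exercise value = 0.0000 ≤ continuation, so V_ud = 0.2352
Node dd (S = 48.6): continuation = e^(−0.06)·[0.3596·0.3900 + 0.6404·22.2600] = 13.5565; exercise value = 17.4000 > continuation, so V_dd = 17.4000 (exercise)
Node u (S = 81): continuation = e^(−0.06)·[0.3596·0.0000 + 0.6404·0.2352] = 0.1418; exercise value = 0.0000 ≤ continuation, so V_u = 0.1418
Node d (S = 54): continuation = e^(−0.06)·[0.3596·0.2352 + 0.6404·17.4000] = 10.5731; exercise value = 12.0000 > continuation, so V_d = 12.0000 (exercise)
Node 0 (S = 60): continuation = e^(−0.06)·[0.3596·0.1418 + 0.6404·12.0000] = 7.2849; exercise value = 6.0000 ≤ continuation, so V_0 = 7.2849

$7.28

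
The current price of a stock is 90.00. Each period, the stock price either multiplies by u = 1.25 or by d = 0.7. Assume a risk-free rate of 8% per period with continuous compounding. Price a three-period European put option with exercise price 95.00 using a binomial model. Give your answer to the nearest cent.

Risk-neutral probability p = (e^0.08 − 0.7)/(1.25 − 0.7) = 0.3833/0.5500 = 0.6969
Terminal stock prices: S_uuu = 175.8, S_uud = 98.44, S_udd = 55.12, S_ddd = 30.87
Terminal payoffs (K − S): max(-80.78, 0) = 0, max(-3.438, 0) = 0, max(39.88, 0) = 39.88, max(64.13, 0) = 64.13
Node uu (S = 140.6): V_uu = e^(−0.08)·[0.6969·0.0000 + 0.3031·0.0000] = 0.0000
Node ud (S = 78.75): V_ud = e^(−0.08)·[0.6969·0.0000 + 0.3031·39.8750] = 11.1574
Node dd (S = 44.1): V_dd = e^(−0.08)·[0.6969·39.8750 + 0.3031·64.1300] = 43.5961
Node u (S = 112.5): V_u = e^(−0.08)·[0.6969·0.0000 + 0.3031·11.1574] = 3.1220
Node d (S = 63): V_d = e^(−0.08)·[0.6969·11.1574 + 0.3031·43.5961] = 19.3762
Node 0 (S = 90): V_0 = e^(−0.08)·[0.6969·3.1220 + 0.3031·19.3762] = 7.4300

7.43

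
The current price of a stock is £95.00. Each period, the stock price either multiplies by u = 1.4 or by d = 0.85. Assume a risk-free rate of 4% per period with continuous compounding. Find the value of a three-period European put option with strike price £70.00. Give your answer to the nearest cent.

Risk-neutral probability p = (e^0.04 − 0.85)/(1.4 − 0.85) = 0.1908/0.5500 = 0.3469
Terminal stock prices: S_uuu = 260.7, S_uud = 158.3, S_udd = 96.09, S_ddd = 58.34
Terminal payoffs (K − S): max(-190.7, 0) = 0, max(-88.27, 0) = 0, max(-26.09, 0) = 0, max(11.66, 0) = 11.66
Node uu (S = 186.2): V_uu = e^(−0.04)·[0.3469·0.0000 + 0.6531·0.0000] = 0.0000
Node ud (S = 113): V_ud = e^(−0.04)·[0.3469·0.0000 + 0.6531·0.0000] = 0.0000
Node dd (S = 68.64): V_dd = e^(−0.04)·[0.3469·0.0000 + 0.6531·11.6581] = 7.3151
Node u (S = 133): V_u = e^(−0.04)·[0.3469·0.0000 + 0.6531·0.0000] = 0.0000
Node d (S = 80.75): V_d = e^(−0.04)·[0.3469·0.0000 + 0.6531·7.3151] = 4.5899
Node 0 (S = 95): V_0 = e^(−0.04)·[0.3469·0.0000 + 0.6531·4.5899] = 2.8800

£2.88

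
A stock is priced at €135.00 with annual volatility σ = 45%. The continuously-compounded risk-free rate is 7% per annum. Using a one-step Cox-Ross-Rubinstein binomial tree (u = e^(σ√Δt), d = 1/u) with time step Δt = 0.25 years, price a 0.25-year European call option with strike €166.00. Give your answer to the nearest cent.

CRR parameters: u = e^(σ√Δt) = e^(0.45·√0.25) = 1.2523, d = 1/u = 0.7985
Per-period rate: rΔt = 0.07·0.25 = 0.0175, so R = e^0.0175 = 1.0177
Risk-neutral probability p = (e^0.0175 − 0.7985)/(1.2523 − 0.7985) = 0.2191/0.4538 = 0.4829
Terminal stock prices: S_u = 169.1, S_d = 107.8
Terminal payoffs (S − K): max(3.064, 0) = 3.064, max(-58.2, 0) = 0
Node 0 (S = 135): V_0 = e^(−0.0175)·[0.4829·3.0636 + 0.5171·0.0000] = 1.4537

€1.45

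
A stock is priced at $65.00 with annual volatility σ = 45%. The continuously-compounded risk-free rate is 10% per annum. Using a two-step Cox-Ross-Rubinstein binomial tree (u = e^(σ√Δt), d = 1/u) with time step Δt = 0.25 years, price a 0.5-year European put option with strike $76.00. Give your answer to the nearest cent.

$13.46

CRR parameters: u = e^(σ√Δt) = e^(0.45·√0.25) = 1.2523, d = 1/u = 0.7985
Per-period rate: rΔt = 0.1·0.25 = 0.025, so R = e^0.025 = 1.0253
Risk-neutral probability p = (e^0.025 − 0.7985)/(1.2523 − 0.7985) = 0.2268/0.4538 = 0.4998
Terminal stock prices: S_uu = 101.9, S_ud = 65, S_dd = 41.45
Terminal payoffs (K − S): max(-25.94, 0) = 0, max(11, 0) = 11, max(34.55, 0) = 34.55
Node u (S = 81.4): V_u = e^(−0.025)·[0.4998·0.0000 + 0.5002·11.0000] = 5.3667
Node d (S = 51.9): V_d = e^(−0.025)·[0.4998·11.0000 + 0.5002·34.5542] = 22.2200
Node 0 (S = 65): V_0 = e^(−0.025)·[0.4998·5.3667 + 0.5002·22.2200] = 13.4566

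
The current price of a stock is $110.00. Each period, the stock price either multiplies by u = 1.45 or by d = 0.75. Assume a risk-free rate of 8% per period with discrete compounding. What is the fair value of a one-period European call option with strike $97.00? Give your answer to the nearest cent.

$27.28

Risk-neutral probability p = (1 + 0.08 − 0.75)/(1.45 − 0.75) = 0.3300/0.7000 = 0.4714
Terminal stock prices: S_u = 159.5, S_d = 82.5
Terminal payoffs (S − K): max(62.5, 0) = 62.5, max(-14.5, 0) = 0
Node 0 (S = 110): V_0 = 1/1.08·[0.4714·62.5000 + 0.5286·0.0000] = 27.2817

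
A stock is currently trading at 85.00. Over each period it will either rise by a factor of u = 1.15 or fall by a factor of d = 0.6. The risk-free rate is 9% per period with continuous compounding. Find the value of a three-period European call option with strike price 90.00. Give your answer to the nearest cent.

Risk-neutral probability p = (e^0.09 − 0.6)/(1.15 − 0.6) = 0.4942/0.5500 = 0.8985
Terminal stock prices: S_uuu = 129.3, S_uud = 67.45, S_udd = 35.19, S_ddd = 18.36
Terminal payoffs (S − K): max(39.27, 0) = 39.27, max(-22.55, 0) = 0, max(-54.81, 0) = 0, max(-71.64, 0) = 0
Node uu (S = 112.4): V_uu = e^(−0.09)·[0.8985·39.2744 + 0.1015·0.0000] = 32.2508
Node ud (S = 58.65): V_ud = e^(−0.09)·[0.8985·0.0000 + 0.1015·0.0000] = 0.0000
Node dd (S = 30.6): V_dd = e^(−0.09)·[0.8985·0.0000 + 0.1015·0.0000] = 0.0000
Node u (S = 97.75): V_u = e^(−0.09)·[0.8985·32.2508 + 0.1015·0.0000] = 26.4832
Node d (S = 51): V_d = e^(−0.09)·[0.8985·0.0000 + 0.1015·0.0000] = 0.0000
Node 0 (S = 85): V_0 = e^(−0.09)·[0.8985·26.4832 + 0.1015·0.0000] = 21.7471

21.75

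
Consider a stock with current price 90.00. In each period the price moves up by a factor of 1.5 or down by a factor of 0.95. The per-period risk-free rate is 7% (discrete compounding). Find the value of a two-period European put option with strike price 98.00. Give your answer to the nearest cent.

8.96

Risk-neutral probability p = (1 + 0.07 − 0.95)/(1.5 − 0.95) = 0.1200/0.5500 = 0.2182
Terminal stock prices: S_uu = 202.5, S_ud = 128.2, S_dd = 81.22
Terminal payoffs (K − S): max(-104.5, 0) = 0, max(-30.25, 0) = 0, max(16.78, 0) = 16.78
Node u (S = 135): V_u = 1/1.07·[0.2182·0.0000 + 0.7818·0.0000] = 0.0000
Node d (S = 85.5): V_d = 1/1.07·[0.2182·0.0000 + 0.7818·16.7750] = 12.2570
Node 0 (S = 90): V_0 = 1/1.07·[0.2182·0.0000 + 0.7818·12.2570] = 8.9558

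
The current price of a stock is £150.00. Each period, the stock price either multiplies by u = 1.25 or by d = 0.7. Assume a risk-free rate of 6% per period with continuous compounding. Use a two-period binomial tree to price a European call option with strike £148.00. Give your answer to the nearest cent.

Risk-neutral probability p = (e^0.06 − 0.7)/(1.25 − 0.7) = 0.3618/0.5500 = 0.6579
Terminal stock prices: S_uu = 234.4, S_ud = 131.2, S_dd = 73.5
Terminal payoffs (S − K): max(86.38, 0) = 86.38, max(-16.75, 0) = 0, max(-74.5, 0) = 0
Node u (S = 187.5): V_u = e^(−0.06)·[0.6579·86.3750 + 0.3421·0.0000] = 53.5156
Node d (S = 105): V_d = e^(−0.06)·[0.6579·0.0000 + 0.3421·0.0000] = 0.0000
Node 0 (S = 150): V_0 = e^(−0.06)·[0.6579·53.5156 + 0.3421·0.0000] = 33.1568

£33.16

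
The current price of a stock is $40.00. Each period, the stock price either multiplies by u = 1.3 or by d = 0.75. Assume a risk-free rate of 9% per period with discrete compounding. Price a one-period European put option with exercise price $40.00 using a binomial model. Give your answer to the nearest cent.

$3.50

Risk-neutral probability p = (1 + 0.09 − 0.75)/(1.3 − 0.75) = 0.3400/0.5500 = 0.6182
Terminal stock prices: S_u = 52, S_d = 30
Terminal payoffs (K − S): max(-12, 0) = 0, max(10, 0) = 10
Node 0 (S = 40): V_0 = 1/1.09·[0.6182·0.0000 + 0.3818·10.0000] = 3.5029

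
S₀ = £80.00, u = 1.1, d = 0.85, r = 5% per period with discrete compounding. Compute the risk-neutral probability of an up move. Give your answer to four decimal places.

p = 0.8000

Risk-neutral probability p = (1 + 0.05 − 0.85)/(1.1 − 0.85) = 0.2000/0.2500 = 0.8000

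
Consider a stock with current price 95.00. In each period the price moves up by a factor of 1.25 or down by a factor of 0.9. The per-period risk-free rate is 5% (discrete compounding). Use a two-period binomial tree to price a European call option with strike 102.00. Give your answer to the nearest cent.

Risk-neutral probability p = (1 + 0.05 − 0.9)/(1.25 − 0.9) = 0.1500/0.3500 = 0.4286
Terminal stock prices: S_uu = 148.4, S_ud = 106.9, S_dd = 76.95
Terminal payoffs (S − K): max(46.44, 0) = 46.44, max(4.875, 0) = 4.875, max(-25.05, 0) = 0
Node u (S = 118.8): V_u = 1/1.05·[0.4286·46.4375 + 0.5714·4.8750] = 21.6071
Node d (S = 85.5): V_d = 1/1.05·[0.4286·4.8750 + 0.5714·0.0000] = 1.9898
Node 0 (S = 95): V_0 = 1/1.05·[0.4286·21.6071 + 0.5714·1.9898] = 9.9021

9.90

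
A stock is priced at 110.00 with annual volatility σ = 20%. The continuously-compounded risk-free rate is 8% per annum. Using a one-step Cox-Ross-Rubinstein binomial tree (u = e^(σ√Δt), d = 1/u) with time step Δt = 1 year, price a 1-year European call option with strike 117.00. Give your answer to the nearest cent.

10.53

CRR parameters: u = e^(σ√Δt) = e^(0.2·√1) = 1.2214, d = 1/u = 0.8187
Per-period rate: rΔt = 0.08·1 = 0.08, so R = e^0.08 = 1.0833
Risk-neutral probability p = (e^0.08 − 0.8187)/(1.2214 − 0.8187) = 0.2646/0.4027 = 0.6570
Terminal stock prices: S_u = 134.4, S_d = 90.06
Terminal payoffs (S − K): max(17.35, 0) = 17.35, max(-26.94, 0) = 0
Node 0 (S = 110): V_0 = e^(−0.08)·[0.6570·17.3543 + 0.3430·0.0000] = 10.5252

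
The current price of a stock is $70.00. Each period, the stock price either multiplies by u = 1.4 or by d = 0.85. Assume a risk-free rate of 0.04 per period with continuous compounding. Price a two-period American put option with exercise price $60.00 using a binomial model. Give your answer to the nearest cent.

$3.71

Risk-neutral probability p = (e^0.04 − 0.85)/(1.4 − 0.85) = 0.1908/0.5500 = 0.3469
Terminal stock prices: S_uu = 137.2, S_ud = 83.3, S_dd = 50.57
Terminal payoffs (K − S): max(-77.2, 0) = 0, max(-23.3, 0) = 0, max(9.425, 0) = 9.425
Node u (S = 98): continuation = e^(−0.04)·[0.3469·0.0000 + 0.6531·0.0000] = 0.0000; exercise value = 0.0000 ≤ continuation, so V_u = 0.0000
Node d (S = 59.5): continuation = e^(−0.04)·[0.3469·0.0000 + 0.6531·9.4250] = 5.9138; exercise value = 0.5000 ≤ continuation, so V_d = 5.9138
Node 0 (S = 70): continuation = e^(−0.04)·[0.3469·0.0000 + 0.6531·5.9138] = 3.7107; exercise value = 0.0000 ≤ continuation, so V_0 = 3.7107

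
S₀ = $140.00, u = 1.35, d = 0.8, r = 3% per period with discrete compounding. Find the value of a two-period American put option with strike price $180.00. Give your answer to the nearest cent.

Risk-neutral probability p = (1 + 0.03 − 0.8)/(1.35 − 0.8) = 0.2300/0.5500 = 0.4182
Terminal stock prices: S_uu = 255.2, S_ud = 151.2, S_dd = 89.6
Terminal payoffs (K − S): max(-75.15, 0) = 0, max(28.8, 0) = 28.8, max(90.4, 0) = 90.4
Node u (S = 189): continuation = 1/1.03·[0.4182·0.0000 + 0.5818·28.8000] = 16.2683; exercise value = 0.0000 ≤ continuation, so V_u = 16.2683
Node d (S = 112): continuation = 1/1.03·[0.4182·28.8000 + 0.5818·90.4000] = 62.7573; exercise value = 68.0000 > continuation, so V_d = 68.0000 (exercise)
Node 0 (S = 140): continuation = 1/1.03·[0.4182·16.2683 + 0.5818·68.0000] = 45.0163; exercise value = 40.0000 ≤ continuation, so V_0 = 45.0163

$45.02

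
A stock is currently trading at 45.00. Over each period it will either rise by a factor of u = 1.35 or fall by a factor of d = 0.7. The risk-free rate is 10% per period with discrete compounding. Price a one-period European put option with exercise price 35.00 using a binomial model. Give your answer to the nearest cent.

Risk-neutral probability p = (1 + 0.1 − 0.7)/(1.35 − 0.7) = 0.4000/0.6500 = 0.6154
Terminal stock prices: S_u = 60.75, S_d = 31.5
Terminal payoffs (K − S): max(-25.75, 0) = 0, max(3.5, 0) = 3.5
Node 0 (S = 45): V_0 = 1/1.1·[0.6154·0.0000 + 0.3846·3.5000] = 1.2238

1.22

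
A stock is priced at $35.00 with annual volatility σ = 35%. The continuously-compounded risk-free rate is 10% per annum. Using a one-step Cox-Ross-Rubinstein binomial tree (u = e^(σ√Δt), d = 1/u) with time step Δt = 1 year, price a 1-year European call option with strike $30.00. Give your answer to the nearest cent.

CRR parameters: u = e^(σ√Δt) = e^(0.35·√1) = 1.4191, d = 1/u = 0.7047
Per-period rate: rΔt = 0.1·1 = 0.1, so R = e^0.1 = 1.1052
Risk-neutral probability p = (e^0.1 − 0.7047)/(1.4191 − 0.7047) = 0.4005/0.7144 = 0.5606
Terminal stock prices: S_u = 49.67, S_d = 24.66
Terminal payoffs (S − K): max(19.67, 0) = 19.67, max(-5.336, 0) = 0
Node 0 (S = 35): V_0 = e^(−0.1)·[0.5606·19.6674 + 0.4394·0.0000] = 9.9763

$9.98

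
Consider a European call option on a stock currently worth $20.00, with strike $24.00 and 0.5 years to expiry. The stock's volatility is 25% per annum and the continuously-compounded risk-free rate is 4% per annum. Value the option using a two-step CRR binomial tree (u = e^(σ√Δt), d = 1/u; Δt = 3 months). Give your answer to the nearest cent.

$0.43

CRR parameters: u = e^(σ√Δt) = e^(0.25·√0.25) = 1.1331, d = 1/u = 0.8825
Per-period rate: rΔt = 0.04·0.25 = 0.01, so R = e^0.01 = 1.0101
Risk-neutral probability p = (e^0.01 − 0.8825)/(1.1331 − 0.8825) = 0.1276/0.2507 = 0.5089
Terminal stock prices: S_uu = 25.68, S_ud = 20, S_dd = 15.58
Terminal payoffs (S − K): max(1.681, 0) = 1.681, max(-4, 0) = 0, max(-8.424, 0) = 0
Node u (S = 22.66): V_u = e^(−0.01)·[0.5089·1.6805 + 0.4911·0.0000] = 0.8467
Node d (S = 17.65): V_d = e^(−0.01)·[0.5089·0.0000 + 0.4911·0.0000] = 0.0000
Node 0 (S = 20): V_0 = e^(−0.01)·[0.5089·0.8467 + 0.4911·0.0000] = 0.4266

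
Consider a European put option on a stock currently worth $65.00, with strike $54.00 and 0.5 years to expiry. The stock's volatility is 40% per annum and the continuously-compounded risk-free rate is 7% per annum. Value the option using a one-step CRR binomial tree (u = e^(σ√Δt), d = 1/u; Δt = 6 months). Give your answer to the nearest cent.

CRR parameters: u = e^(σ√Δt) = e^(0.4·√0.5) = 1.3269, d = 1/u = 0.7536
Per-period rate: rΔt = 0.07·0.5 = 0.035, so R = e^0.035 = 1.0356
Risk-neutral probability p = (e^0.035 − 0.7536)/(1.3269 − 0.7536) = 0.2820/0.5733 = 0.4919
Terminal stock prices: S_u = 86.25, S_d = 48.99
Terminal payoffs (K − S): max(-32.25, 0) = 0, max(5.014, 0) = 5.014
Node 0 (S = 65): V_0 = e^(−0.035)·[0.4919·0.0000 + 0.5081·5.0135] = 2.4598

$2.46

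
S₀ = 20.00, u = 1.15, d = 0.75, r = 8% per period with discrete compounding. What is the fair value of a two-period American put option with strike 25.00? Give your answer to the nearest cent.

Risk-neutral probability p = (1 + 0.08 − 0.75)/(1.15 − 0.75) = 0.3300/0.4000 = 0.8250
Terminal stock prices: S_uu = 26.45, S_ud = 17.25, S_dd = 11.25
Terminal payoffs (K − S): max(-1.45, 0) = 0, max(7.75, 0) = 7.75, max(13.75, 0) = 13.75
Node u (S = 23): continuation = 1/1.08·[0.8250·0.0000 + 0.1750·7.7500] = 1.2558; exercise value = 2.0000 > continuation, so V_u = 2.0000 (exercise)
Node d (S = 15): continuation = 1/1.08·[0.8250·7.7500 + 0.1750·13.7500] = 8.1481; exercise value = 10.0000 > continuation, so V_d = 10.0000 (exercise)
Node 0 (S = 20): continuation = 1/1.08·[0.8250·2.0000 + 0.1750·10.0000] = 3.1481; exercise value = 5.0000 > continuation, so V_0 = 5.0000 (exercise)

5.00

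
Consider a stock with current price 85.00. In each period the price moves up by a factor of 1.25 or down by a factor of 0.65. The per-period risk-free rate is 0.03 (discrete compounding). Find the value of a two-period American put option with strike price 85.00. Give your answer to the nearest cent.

Risk-neutral probability p = (1 + 0.03 − 0.65)/(1.25 − 0.65) = 0.3800/0.6000 = 0.6333
Terminal stock prices: S_uu = 132.8, S_ud = 69.06, S_dd = 35.91
Terminal payoffs (K − S): max(-47.81, 0) = 0, max(15.94, 0) = 15.94, max(49.09, 0) = 49.09
Node u (S = 106.2): continuation = 1/1.03·[0.6333·0.0000 + 0.3667·15.9375] = 5.6735; exercise value = 0.0000 ≤ continuation, so V_u = 5.6735
Node d (S = 55.25): continuation = 1/1.03·[0.6333·15.9375 + 0.3667·49.0875] = 27.2743; exercise value = 29.7500 > continuation, so V_d = 29.7500 (exercise)
Node 0 (S = 85): continuation = 1/1.03·[0.6333·5.6735 + 0.3667·29.7500] = 14.0792; exercise value = 0.0000 ≤ continuation, so V_0 = 14.0792

14.08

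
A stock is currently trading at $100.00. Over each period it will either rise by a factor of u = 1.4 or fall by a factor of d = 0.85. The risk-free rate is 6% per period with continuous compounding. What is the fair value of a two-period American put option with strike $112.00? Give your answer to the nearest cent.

$15.63

Risk-neutral probability p = (e^0.06 − 0.85)/(1.4 − 0.85) = 0.2118/0.5500 = 0.3852
Terminal stock prices: S_uu = 196, S_ud = 119, S_dd = 72.25
Terminal payoffs (K − S): max(-84, 0) = 0, max(-7, 0) = 0, max(39.75, 0) = 39.75
Node u (S = 140): continuation = e^(−0.06)·[0.3852·0.0000 + 0.6148·0.0000] = 0.0000; exercise value = 0.0000 ≤ continuation, so V_u = 0.0000
Node d (S = 85): continuation = e^(−0.06)·[0.3852·0.0000 + 0.6148·39.7500] = 23.0167; exercise value = 27.0000 > continuation, so V_d = 27.0000 (exercise)
Node 0 (S = 100): continuation = e^(−0.06)·[0.3852·0.0000 + 0.6148·27.0000] = 15.6340; exercise value = 12.0000 ≤ continuation, so V_0 = 15.6340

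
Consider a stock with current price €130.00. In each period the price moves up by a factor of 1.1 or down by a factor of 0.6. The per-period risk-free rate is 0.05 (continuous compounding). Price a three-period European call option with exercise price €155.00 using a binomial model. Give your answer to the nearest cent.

€11.41

Risk-neutral probability p = (e^0.05 − 0.6)/(1.1 − 0.6) = 0.4513/0.5000 = 0.9025
Terminal stock prices: S_uuu = 173, S_uud = 94.38, S_udd = 51.48, S_ddd = 28.08
Terminal payoffs (S − K): max(18.03, 0) = 18.03, max(-60.62, 0) = 0, max(-103.5, 0) = 0, max(-126.9, 0) = 0
Node uu (S = 157.3): V_uu = e^(−0.05)·[0.9025·18.0300 + 0.0975·0.0000] = 15.4792
Node ud (S = 85.8): V_ud = e^(−0.05)·[0.9025·0.0000 + 0.0975·0.0000] = 0.0000
Node dd (S = 46.8): V_dd = e^(−0.05)·[0.9025·0.0000 + 0.0975·0.0000] = 0.0000
Node u (S = 143): V_u = e^(−0.05)·[0.9025·15.4792 + 0.0975·0.0000] = 13.2893
Node d (S = 78): V_d = e^(−0.05)·[0.9025·0.0000 + 0.0975·0.0000] = 0.0000
Node 0 (S = 130): V_0 = e^(−0.05)·[0.9025·13.2893 + 0.0975·0.0000] = 11.4092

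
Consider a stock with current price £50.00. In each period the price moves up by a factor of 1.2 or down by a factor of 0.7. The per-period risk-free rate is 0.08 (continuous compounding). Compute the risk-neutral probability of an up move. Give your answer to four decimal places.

p = 0.7666

Risk-neutral probability p = (e^0.08 − 0.7)/(1.2 − 0.7) = 0.3833/0.5000 = 0.7666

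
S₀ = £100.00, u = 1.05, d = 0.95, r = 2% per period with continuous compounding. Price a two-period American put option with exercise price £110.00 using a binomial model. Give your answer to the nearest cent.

Risk-neutral probability p = (e^0.02 − 0.95)/(1.05 − 0.95) = 0.0702/0.1000 = 0.7020
Terminal stock prices: S_uu = 110.2, S_ud = 99.75, S_dd = 90.25
Terminal payoffs (K − S): max(-0.25, 0) = 0, max(10.25, 0) = 10.25, max(19.75, 0) = 19.75
Node u (S = 105): continuation = e^(−0.02)·[0.7020·0.0000 + 0.2980·10.2500] = 2.9939; exercise value = 5.0000 > continuation, so V_u = 5.0000 (exercise)
Node d (S = 95): continuation = e^(−0.02)·[0.7020·10.2500 + 0.2980·19.7500] = 12.8219; exercise value = 15.0000 > continuation, so V_d = 15.0000 (exercise)
Node 0 (S = 100): continuation = e^(−0.02)·[0.7020·5.0000 + 0.2980·15.0000] = 7.8219; exercise value = 10.0000 > continuation, so V_0 = 10.0000 (exercise)

£10.00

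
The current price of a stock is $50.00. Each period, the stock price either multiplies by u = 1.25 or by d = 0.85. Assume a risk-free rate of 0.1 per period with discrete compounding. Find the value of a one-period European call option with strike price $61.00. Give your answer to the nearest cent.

Risk-neutral probability p = (1 + 0.1 − 0.85)/(1.25 − 0.85) = 0.2500/0.4000 = 0.6250
Terminal stock prices: S_u = 62.5, S_d = 42.5
Terminal payoffs (S − K): max(1.5, 0) = 1.5, max(-18.5, 0) = 0
Node 0 (S = 50): V_0 = 1/1.1·[0.6250·1.5000 + 0.3750·0.0000] = 0.8523

$0.85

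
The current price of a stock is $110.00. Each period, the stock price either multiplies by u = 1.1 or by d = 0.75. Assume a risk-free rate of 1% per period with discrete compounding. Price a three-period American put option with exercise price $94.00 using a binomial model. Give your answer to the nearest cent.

Risk-neutral probability p = (1 + 0.01 − 0.75)/(1.1 − 0.75) = 0.2600/0.3500 = 0.7429
Terminal stock prices: S_uuu = 146.4, S_uud = 99.83, S_udd = 68.06, S_ddd = 46.41
Terminal payoffs (K − S): max(-52.41, 0) = 0, max(-5.825, 0) = 0, max(25.94, 0) = 25.94, max(47.59, 0) = 47.59
Node uu (S = 133.1): continuation = 1/1.01·[0.7429·0.0000 + 0.2571·0.0000] = 0.0000; exercise value = 0.0000 ≤ continuation, so V_uu = 0.0000
Node ud (S = 90.75): continuation = 1/1.01·[0.7429·0.0000 + 0.2571·25.9375] = 6.6036; exercise value = 3.2500 ≤ continuation, so V_ud = 6.6036
Node dd (S = 61.88): continuation = 1/1.01·[0.7429·25.9375 + 0.2571·47.5938] = 31.1943; exercise value = 32.1250 > continuation, so V_dd = 32.1250 (exercise)
Node u (S = 121): continuation = 1/1.01·[0.7429·0.0000 + 0.2571·6.6036] = 1.6813; exercise value = 0.0000 ≤ continuation, so V_u = 1.6813
Node d (S = 82.5): continuation = 1/1.01·[0.7429·6.6036 + 0.2571·32.1250] = 13.0359; exercise value = 11.5000 ≤ continuation, so V_d = 13.0359
Node 0 (S = 110): continuation = 1/1.01·[0.7429·1.6813 + 0.2571·13.0359] = 4.5555; exercise value = 0.0000 ≤ continuation, so V_0 = 4.5555

$4.56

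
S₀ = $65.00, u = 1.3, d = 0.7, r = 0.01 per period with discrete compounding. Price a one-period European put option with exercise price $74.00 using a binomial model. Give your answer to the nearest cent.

$13.64

Risk-neutral probability p = (1 + 0.01 − 0.7)/(1.3 − 0.7) = 0.3100/0.6000 = 0.5167
Terminal stock prices: S_u = 84.5, S_d = 45.5
Terminal payoffs (K − S): max(-10.5, 0) = 0, max(28.5, 0) = 28.5
Node 0 (S = 65): V_0 = 1/1.01·[0.5167·0.0000 + 0.4833·28.5000] = 13.6386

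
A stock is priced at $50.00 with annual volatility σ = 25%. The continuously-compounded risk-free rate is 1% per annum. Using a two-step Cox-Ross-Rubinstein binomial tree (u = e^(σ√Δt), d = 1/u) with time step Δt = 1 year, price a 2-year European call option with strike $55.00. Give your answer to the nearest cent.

$5.63

CRR parameters: u = e^(σ√Δt) = e^(0.25·√1) = 1.2840, d = 1/u = 0.7788
Per-period rate: rΔt = 0.01·1 = 0.01, so R = e^0.01 = 1.0101
Risk-neutral probability p = (e^0.01 − 0.7788)/(1.2840 − 0.7788) = 0.2312/0.5052 = 0.4577
Terminal stock prices: S_uu = 82.44, S_ud = 50, S_dd = 30.33
Terminal payoffs (S − K): max(27.44, 0) = 27.44, max(-5, 0) = 0, max(-24.67, 0) = 0
Node u (S = 64.2): V_u = e^(−0.01)·[0.4577·27.4361 + 0.5423·0.0000] = 12.4330
Node d (S = 38.94): V_d = e^(−0.01)·[0.4577·0.0000 + 0.5423·0.0000] = 0.0000
Node 0 (S = 50): V_0 = e^(−0.01)·[0.4577·12.4330 + 0.5423·0.0000] = 5.6341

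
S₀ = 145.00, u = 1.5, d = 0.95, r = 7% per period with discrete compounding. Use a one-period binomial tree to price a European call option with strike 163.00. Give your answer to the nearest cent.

Risk-neutral probability p = (1 + 0.07 − 0.95)/(1.5 − 0.95) = 0.1200/0.5500 = 0.2182
Terminal stock prices: S_u = 217.5, S_d = 137.8
Terminal payoffs (S − K): max(54.5, 0) = 54.5, max(-25.25, 0) = 0
Node 0 (S = 145): V_0 = 1/1.07·[0.2182·54.5000 + 0.7818·0.0000] = 11.1130

11.11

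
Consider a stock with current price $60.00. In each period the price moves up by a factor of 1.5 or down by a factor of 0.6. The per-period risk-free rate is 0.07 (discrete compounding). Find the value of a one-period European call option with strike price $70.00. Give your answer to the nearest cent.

Risk-neutral probability p = (1 + 0.07 − 0.6)/(1.5 − 0.6) = 0.4700/0.9000 = 0.5222
Terminal stock prices: S_u = 90, S_d = 36
Terminal payoffs (S − K): max(20, 0) = 20, max(-34, 0) = 0
Node 0 (S = 60): V_0 = 1/1.07·[0.5222·20.0000 + 0.4778·0.0000] = 9.7612

$9.76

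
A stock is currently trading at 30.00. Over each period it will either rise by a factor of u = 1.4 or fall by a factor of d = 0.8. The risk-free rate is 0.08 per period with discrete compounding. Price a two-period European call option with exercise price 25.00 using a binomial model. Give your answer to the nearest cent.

9.98

Risk-neutral probability p = (1 + 0.08 − 0.8)/(1.4 − 0.8) = 0.2800/0.6000 = 0.4667
Terminal stock prices: S_uu = 58.8, S_ud = 33.6, S_dd = 19.2
Terminal payoffs (S − K): max(33.8, 0) = 33.8, max(8.6, 0) = 8.6, max(-5.8, 0) = 0
Node u (S = 42): V_u = 1/1.08·[0.4667·33.8000 + 0.5333·8.6000] = 18.8519
Node d (S = 24): V_d = 1/1.08·[0.4667·8.6000 + 0.5333·0.0000] = 3.7160
Node 0 (S = 30): V_0 = 1/1.08·[0.4667·18.8519 + 0.5333·3.7160] = 9.9809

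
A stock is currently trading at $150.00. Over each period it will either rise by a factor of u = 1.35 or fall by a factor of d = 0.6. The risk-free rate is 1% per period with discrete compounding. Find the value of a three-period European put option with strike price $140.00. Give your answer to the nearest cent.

Risk-neutral probability p = (1 + 0.01 − 0.6)/(1.35 − 0.6) = 0.4100/0.7500 = 0.5467
Terminal stock prices: S_uuu = 369.1, S_uud = 164, S_udd = 72.9, S_ddd = 32.4
Terminal payoffs (K − S): max(-229.1, 0) = 0, max(-24.03, 0) = 0, max(67.1, 0) = 67.1, max(107.6, 0) = 107.6
Node uu (S = 273.4): V_uu = 1/1.01·[0.5467·0.0000 + 0.4533·0.0000] = 0.0000
Node ud (S = 121.5): V_ud = 1/1.01·[0.5467·0.0000 + 0.4533·67.1000] = 30.1175
Node dd (S = 54): V_dd = 1/1.01·[0.5467·67.1000 + 0.4533·107.6000] = 84.6139
Node u (S = 202.5): V_u = 1/1.01·[0.5467·0.0000 + 0.4533·30.1175] = 13.5181
Node d (S = 90): V_d = 1/1.01·[0.5467·30.1175 + 0.4533·84.6139] = 54.2797
Node 0 (S = 150): V_0 = 1/1.01·[0.5467·13.5181 + 0.4533·54.2797] = 31.6799

$31.68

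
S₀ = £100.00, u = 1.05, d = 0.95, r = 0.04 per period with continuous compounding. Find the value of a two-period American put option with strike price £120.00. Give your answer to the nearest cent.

Risk-neutral probability p = (e^0.04 − 0.95)/(1.05 − 0.95) = 0.0908/0.1000 = 0.9081
Terminal stock prices: S_uu = 110.2, S_ud = 99.75, S_dd = 90.25
Terminal payoffs (K − S): max(9.75, 0) = 9.75, max(20.25, 0) = 20.25, max(29.75, 0) = 29.75
Node u (S = 105): continuation = e^(−0.04)·[0.9081·9.7500 + 0.0919·20.2500] = 10.2947; exercise value = 15.0000 > continuation, so V_u = 15.0000 (exercise)
Node d (S = 95): continuation = e^(−0.04)·[0.9081·20.2500 + 0.0919·29.7500] = 20.2947; exercise value = 25.0000 > continuation, so V_d = 25.0000 (exercise)
Node 0 (S = 100): continuation = e^(−0.04)·[0.9081·15.0000 + 0.0919·25.0000] = 15.2947; exercise value = 20.0000 > continuation, so V_0 = 20.0000 (exercise)

£20.00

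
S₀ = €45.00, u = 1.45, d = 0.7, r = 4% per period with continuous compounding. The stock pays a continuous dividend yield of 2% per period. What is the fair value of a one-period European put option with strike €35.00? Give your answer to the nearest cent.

€1.93

Per-period risk-free factor R = e^0.04 = 1.0408; dividend-adjusted growth = e^(0.04−0.02) = 1.0202.
Risk-neutral probability p = (1.0202 − 0.7)/(1.45 − 0.7) = 0.3202/0.7500 = 0.4269
Terminal stock prices: S_u = 65.25, S_d = 31.5
Terminal payoffs (K − S): max(-30.25, 0) = 0, max(3.5, 0) = 3.5
Node 0 (S = 45): V_0 = e^(−0.04)·[0.4269·0.0000 + 0.5731·3.5000] = 1.9271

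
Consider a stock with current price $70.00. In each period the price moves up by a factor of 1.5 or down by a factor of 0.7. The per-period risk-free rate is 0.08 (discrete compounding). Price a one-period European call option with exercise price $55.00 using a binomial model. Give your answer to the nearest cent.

$21.99

Risk-neutral probability p = (1 + 0.08 − 0.7)/(1.5 − 0.7) = 0.3800/0.8000 = 0.4750
Terminal stock prices: S_u = 105, S_d = 49
Terminal payoffs (S − K): max(50, 0) = 50, max(-6, 0) = 0
Node 0 (S = 70): V_0 = 1/1.08·[0.4750·50.0000 + 0.5250·0.0000] = 21.9907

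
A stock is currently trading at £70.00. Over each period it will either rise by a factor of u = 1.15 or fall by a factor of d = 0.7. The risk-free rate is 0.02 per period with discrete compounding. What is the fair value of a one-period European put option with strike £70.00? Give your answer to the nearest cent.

£5.95

Risk-neutral probability p = (1 + 0.02 − 0.7)/(1.15 − 0.7) = 0.3200/0.4500 = 0.7111
Terminal stock prices: S_u = 80.5, S_d = 49
Terminal payoffs (K − S): max(-10.5, 0) = 0, max(21, 0) = 21
Node 0 (S = 70): V_0 = 1/1.02·[0.7111·0.0000 + 0.2889·21.0000] = 5.9477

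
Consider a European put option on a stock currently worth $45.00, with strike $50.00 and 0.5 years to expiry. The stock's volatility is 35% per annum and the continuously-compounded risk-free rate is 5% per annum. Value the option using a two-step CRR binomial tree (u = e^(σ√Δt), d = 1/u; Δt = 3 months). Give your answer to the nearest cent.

$7.04

CRR parameters: u = e^(σ√Δt) = e^(0.35·√0.25) = 1.1912, d = 1/u = 0.8395
Per-period rate: rΔt = 0.05·0.25 = 0.0125, so R = e^0.0125 = 1.0126
Risk-neutral probability p = (e^0.0125 − 0.8395)/(1.1912 − 0.8395) = 0.1731/0.3518 = 0.4921
Terminal stock prices: S_uu = 63.86, S_ud = 45, S_dd = 31.71
Terminal payoffs (K − S): max(-13.86, 0) = 0, max(5, 0) = 5, max(18.29, 0) = 18.29
Node u (S = 53.61): V_u = e^(−0.0125)·[0.4921·0.0000 + 0.5079·5.0000] = 2.5079
Node d (S = 37.78): V_d = e^(−0.0125)·[0.4921·5.0000 + 0.5079·18.2890] = 11.6033
Node 0 (S = 45): V_0 = e^(−0.0125)·[0.4921·2.5079 + 0.5079·11.6033] = 7.0388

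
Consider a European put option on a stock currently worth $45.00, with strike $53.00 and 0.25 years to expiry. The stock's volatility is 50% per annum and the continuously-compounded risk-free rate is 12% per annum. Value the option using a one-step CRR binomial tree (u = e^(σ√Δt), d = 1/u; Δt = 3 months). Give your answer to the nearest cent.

CRR parameters: u = e^(σ√Δt) = e^(0.5·√0.25) = 1.2840, d = 1/u = 0.7788
Per-period rate: rΔt = 0.12·0.25 = 0.03, so R = e^0.03 = 1.0305
Risk-neutral probability p = (e^0.03 − 0.7788)/(1.2840 − 0.7788) = 0.2517/0.5052 = 0.4981
Terminal stock prices: S_u = 57.78, S_d = 35.05
Terminal payoffs (K − S): max(-4.781, 0) = 0, max(17.95, 0) = 17.95
Node 0 (S = 45): V_0 = e^(−0.03)·[0.4981·0.0000 + 0.5019·17.9540] = 8.7447

$8.74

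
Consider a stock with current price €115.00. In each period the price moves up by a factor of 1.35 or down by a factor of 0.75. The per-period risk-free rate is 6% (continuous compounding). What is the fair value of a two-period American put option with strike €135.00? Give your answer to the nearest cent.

Risk-neutral probability p = (e^0.06 − 0.75)/(1.35 − 0.75) = 0.3118/0.6000 = 0.5197
Terminal stock prices: S_uu = 209.6, S_ud = 116.4, S_dd = 64.69
Terminal payoffs (K − S): max(-74.59, 0) = 0, max(18.56, 0) = 18.56, max(70.31, 0) = 70.31
Node u (S = 155.2): continuation = e^(−0.06)·[0.5197·0.0000 + 0.4803·18.5625] = 8.3959; exercise value = 0.0000 ≤ continuation, so V_u = 8.3959
Node d (S = 86.25): continuation = e^(−0.06)·[0.5197·18.5625 + 0.4803·70.3125] = 40.8882; exercise value = 48.7500 > continuation, so V_d = 48.7500 (exercise)
Node 0 (S = 115): continuation = e^(−0.06)·[0.5197·8.3959 + 0.4803·48.7500] = 26.1593; exercise value = 20.0000 ≤ continuation, so V_0 = 26.1593

€26.16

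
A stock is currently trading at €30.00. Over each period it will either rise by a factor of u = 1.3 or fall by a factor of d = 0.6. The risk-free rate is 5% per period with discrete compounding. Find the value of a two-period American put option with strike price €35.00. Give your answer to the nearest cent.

€8.20

Risk-neutral probability p = (1 + 0.05 − 0.6)/(1.3 − 0.6) = 0.4500/0.7000 = 0.6429
Terminal stock prices: S_uu = 50.7, S_ud = 23.4, S_dd = 10.8
Terminal payoffs (K − S): max(-15.7, 0) = 0, max(11.6, 0) = 11.6, max(24.2, 0) = 24.2
Node u (S = 39): continuation = 1/1.05·[0.6429·0.0000 + 0.3571·11.6000] = 3.9456; exercise value = 0.0000 ≤ continuation, so V_u = 3.9456
Node d (S = 18): continuation = 1/1.05·[0.6429·11.6000 + 0.3571·24.2000] = 15.3333; exercise value = 17.0000 > continuation, so V_d = 17.0000 (exercise)
Node 0 (S = 30): continuation = 1/1.05·[0.6429·3.9456 + 0.3571·17.0000] = 8.1980; exercise value = 5.0000 ≤ continuation, so V_0 = 8.1980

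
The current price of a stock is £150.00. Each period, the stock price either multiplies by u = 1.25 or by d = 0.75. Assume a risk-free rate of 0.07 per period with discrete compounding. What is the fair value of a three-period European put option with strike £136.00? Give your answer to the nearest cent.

£8.97

Risk-neutral probability p = (1 + 0.07 − 0.75)/(1.25 − 0.75) = 0.3200/0.5000 = 0.6400
Terminal stock prices: S_uuu = 293, S_uud = 175.8, S_udd = 105.5, S_ddd = 63.28
Terminal payoffs (K − S): max(-157, 0) = 0, max(-39.78, 0) = 0, max(30.53, 0) = 30.53, max(72.72, 0) = 72.72
Node uu (S = 234.4): V_uu = 1/1.07·[0.6400·0.0000 + 0.3600·0.0000] = 0.0000
Node ud (S = 140.6): V_ud = 1/1.07·[0.6400·0.0000 + 0.3600·30.5312] = 10.2722
Node dd (S = 84.38): V_dd = 1/1.07·[0.6400·30.5312 + 0.3600·72.7188] = 42.7278
Node u (S = 187.5): V_u = 1/1.07·[0.6400·0.0000 + 0.3600·10.2722] = 3.4561
Node d (S = 112.5): V_d = 1/1.07·[0.6400·10.2722 + 0.3600·42.7278] = 20.5198
Node 0 (S = 150): V_0 = 1/1.07·[0.6400·3.4561 + 0.3600·20.5198] = 8.9710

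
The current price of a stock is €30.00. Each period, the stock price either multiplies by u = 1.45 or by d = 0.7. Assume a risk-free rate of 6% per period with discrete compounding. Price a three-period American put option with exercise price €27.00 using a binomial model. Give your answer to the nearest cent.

Risk-neutral probability p = (1 + 0.06 − 0.7)/(1.45 − 0.7) = 0.3600/0.7500 = 0.4800
Terminal stock prices: S_uuu = 91.46, S_uud = 44.15, S_udd = 21.31, S_ddd = 10.29
Terminal payoffs (K − S): max(-64.46, 0) = 0, max(-17.15, 0) = 0, max(5.685, 0) = 5.685, max(16.71, 0) = 16.71
Node uu (S = 63.08): continuation = 1/1.06·[0.4800·0.0000 + 0.5200·0.0000] = 0.0000; exercise value = 0.0000 ≤ continuation, so V_uu = 0.0000
Node ud (S = 30.45): continuation = 1/1.06·[0.4800·0.0000 + 0.5200·5.6850] = 2.7889; exercise value = 0.0000 ≤ continuation, so V_ud = 2.7889
Node dd (S = 14.7): continuation = 1/1.06·[0.4800·5.6850 + 0.5200·16.7100] = 10.7717; exercise value = 12.3000 > continuation, so V_dd = 12.3000 (exercise)
Node u (S = 43.5): continuation = 1/1.06·[0.4800·0.0000 + 0.5200·2.7889] = 1.3681; exercise value = 0.0000 ≤ continuation, so V_u = 1.3681
Node d (S = 21): continuation = 1/1.06·[0.4800·2.7889 + 0.5200·12.3000] = 7.2968; exercise value = 6.0000 ≤ continuation, so V_d = 7.2968
Node 0 (S = 30): continuation = 1/1.06·[0.4800·1.3681 + 0.5200·7.2968] = 4.1991; exercise value = 0.0000 ≤ continuation, so V_0 = 4.1991

€4.20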